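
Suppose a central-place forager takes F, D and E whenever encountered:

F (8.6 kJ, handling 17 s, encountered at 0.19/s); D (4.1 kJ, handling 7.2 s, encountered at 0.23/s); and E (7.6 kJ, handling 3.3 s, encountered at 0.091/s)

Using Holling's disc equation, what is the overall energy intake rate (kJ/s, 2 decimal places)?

0.53 kJ/s

R = Σλ_iE_i / (1 + Σλ_ih_i)
Numerator: 0.19×8.6 + 0.23×4.1 + 0.091×7.6 = 3.269
Denominator: 1 + 0.19×17 + 0.23×7.2 + 0.091×3.3 = 6.186
R = 3.269/6.186 = 0.5284 kJ/s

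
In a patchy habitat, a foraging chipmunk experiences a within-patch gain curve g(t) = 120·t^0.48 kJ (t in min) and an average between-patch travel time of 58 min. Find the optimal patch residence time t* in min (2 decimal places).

By the marginal value theorem, leave when the instantaneous gain rate g'(t) equals the habitat-wide average g(t)/(T + t).
g'(t) = 0.48·120·t^-0.52. Setting 0.48·120·t^-0.52 = 120·t^0.48/(58+t) gives 0.48(58+t) = t, so 0.52·t = 0.48×58.
t* = 0.48×58/0.52 = 53.54 min.

53.54 min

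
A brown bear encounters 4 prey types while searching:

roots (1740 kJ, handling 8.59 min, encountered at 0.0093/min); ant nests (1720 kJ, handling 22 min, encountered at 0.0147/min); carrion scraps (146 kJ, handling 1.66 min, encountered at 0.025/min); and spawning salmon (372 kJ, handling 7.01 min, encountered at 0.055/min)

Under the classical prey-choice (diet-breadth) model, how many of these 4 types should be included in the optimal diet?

4

Rank by E/h (kJ/min): roots 203, carrion scraps 88, ant nests 78.2, spawning salmon 53.1. Include each in turn until the next type's E/h falls below the running intake rate.
Rate on top 1: 14.98. carrion scraps: 88 > 14.98 → include.
Rate on top 2: 17.69. ant nests: 78.2 > 17.69 → include.
Rate on top 3: 31.23. spawning salmon: 53.1 > 31.23 → include.
Optimal diet: roots, carrion scraps, ant nests, spawning salmon — 4 of 4 types.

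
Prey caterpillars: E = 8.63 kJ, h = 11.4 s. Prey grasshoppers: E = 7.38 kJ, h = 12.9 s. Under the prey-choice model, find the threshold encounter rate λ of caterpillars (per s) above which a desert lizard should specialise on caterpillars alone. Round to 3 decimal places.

Drop grasshoppers once their profitability E₂/h₂ falls below the rate achievable on caterpillars alone: E₂/h₂ = λE₁/(1 + λh₁).
Solve for λ: λE₁h₂ = E₂(1 + λh₁) → λ(E₁h₂ − E₂h₁) = E₂ → λ = E₂/(E₁h₂ − E₂h₁).
λ = 7.38/(8.63×12.9 − 7.38×11.4) = 7.38/27.2 = 0.2714 per s.

0.271 per s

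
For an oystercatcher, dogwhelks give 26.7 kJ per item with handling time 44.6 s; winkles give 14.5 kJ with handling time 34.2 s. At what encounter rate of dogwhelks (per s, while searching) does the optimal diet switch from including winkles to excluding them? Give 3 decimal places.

Drop winkles once their profitability E₂/h₂ falls below the rate achievable on dogwhelks alone: E₂/h₂ = λE₁/(1 + λh₁).
Solve for λ: λE₁h₂ = E₂(1 + λh₁) → λ(E₁h₂ − E₂h₁) = E₂ → λ = E₂/(E₁h₂ − E₂h₁).
λ = 14.5/(26.7×34.2 − 14.5×44.6) = 14.5/266.4 = 0.05442 per s.

0.054 per s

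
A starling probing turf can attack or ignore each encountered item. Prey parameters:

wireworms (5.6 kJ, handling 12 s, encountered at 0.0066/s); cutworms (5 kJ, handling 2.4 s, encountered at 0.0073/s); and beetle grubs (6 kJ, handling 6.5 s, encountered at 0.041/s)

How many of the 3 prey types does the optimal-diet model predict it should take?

E/h in descending order: cutworms 2.08, beetle grubs 0.923, wireworms 0.467 kJ/s. The optimal diet is the largest prefix of this list for which every included type satisfies E_i/h_i > R on the types above it.
Rate on top 1: 0.03587. beetle grubs: 0.923 > 0.03587 → include.
Rate on top 2: 0.22. wireworms: 0.467 > 0.22 → include.
Optimal diet: cutworms, beetle grubs, wireworms — 3 of 3 types.

3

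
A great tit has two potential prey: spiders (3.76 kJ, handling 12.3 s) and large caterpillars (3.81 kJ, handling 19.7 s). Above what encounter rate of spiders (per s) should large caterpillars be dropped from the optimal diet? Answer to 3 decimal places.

Drop large caterpillars once their profitability E₂/h₂ falls below the rate achievable on spiders alone: E₂/h₂ = λE₁/(1 + λh₁).
Solve for λ: λE₁h₂ = E₂(1 + λh₁) → λ(E₁h₂ − E₂h₁) = E₂ → λ = E₂/(E₁h₂ − E₂h₁).
λ = 3.81/(3.76×19.7 − 3.81×12.3) = 3.81/27.21 = 0.14 per s.

0.140 per s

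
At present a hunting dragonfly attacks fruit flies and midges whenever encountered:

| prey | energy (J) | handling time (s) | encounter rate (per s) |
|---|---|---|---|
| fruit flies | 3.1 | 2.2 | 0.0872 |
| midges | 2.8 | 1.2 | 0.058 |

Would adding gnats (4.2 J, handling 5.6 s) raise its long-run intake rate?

Intake rate on the current diet: R = (0.0872×3.1 + 0.058×2.8) / (1 + 0.0872×2.2 + 0.058×1.2) = 0.4327/1.261 = 0.343 J/s.
Profitability of gnats: 4.2/5.6 = 0.75 J/s.
Since 0.75 > R, including gnats increases the long-run rate.

Yes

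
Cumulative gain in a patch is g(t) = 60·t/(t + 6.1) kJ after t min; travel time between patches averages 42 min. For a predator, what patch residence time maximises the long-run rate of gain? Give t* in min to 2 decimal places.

By the marginal value theorem, leave when the instantaneous gain rate g'(t) equals the habitat-wide average g(t)/(T + t).
g'(t) = 60·6.1/(t + 6.1)². Setting 60·6.1/(t+6.1)² = 60t/[(t+6.1)(42+t)] gives 6.1(42+t) = t(t+6.1), so t² = 6.1×42 = 256.2.
t* = √256.2 = 16.01 min.

16.01 min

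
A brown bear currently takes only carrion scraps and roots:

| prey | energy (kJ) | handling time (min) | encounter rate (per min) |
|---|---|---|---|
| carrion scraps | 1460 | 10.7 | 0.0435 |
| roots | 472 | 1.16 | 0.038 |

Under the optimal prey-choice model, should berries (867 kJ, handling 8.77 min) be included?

Intake rate on the current diet: R = (0.0435×1460 + 0.038×472) / (1 + 0.0435×10.7 + 0.038×1.16) = 81.45/1.51 = 53.95 kJ/min.
Profitability of berries: 867/8.77 = 98.86 kJ/min.
Since 98.86 > R, including berries increases the long-run rate.

Yes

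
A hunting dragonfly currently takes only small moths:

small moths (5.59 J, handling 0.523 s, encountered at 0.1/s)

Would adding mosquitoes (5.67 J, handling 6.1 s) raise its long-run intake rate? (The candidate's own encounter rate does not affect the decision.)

Current rate: (0.1×5.59)/(1 + 0.1×0.523) = 0.5312 J/s.
Profitability of mosquitoes: 5.67/6.1 = 0.9295 J/s.
0.9295 > 0.5312, so adding mosquitoes raises the average — include it.

Yes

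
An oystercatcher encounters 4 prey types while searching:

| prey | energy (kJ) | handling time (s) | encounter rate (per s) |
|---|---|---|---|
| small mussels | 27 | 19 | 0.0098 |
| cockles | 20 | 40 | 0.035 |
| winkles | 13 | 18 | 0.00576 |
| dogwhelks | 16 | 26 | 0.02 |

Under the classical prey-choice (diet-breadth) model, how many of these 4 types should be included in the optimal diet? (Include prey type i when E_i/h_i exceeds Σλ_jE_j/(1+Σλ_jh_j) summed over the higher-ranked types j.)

4

E/h in descending order: small mussels 1.42, winkles 0.722, dogwhelks 0.615, cockles 0.5 kJ/s. The optimal diet is the largest prefix of this list for which every included type satisfies E_i/h_i > R on the types above it.
Rate on top 1: 0.2231. winkles: 0.722 > 0.2231 → include.
Rate on top 2: 0.2632. dogwhelks: 0.615 > 0.2632 → include.
Rate on top 3: 0.3644. cockles: 0.5 > 0.3644 → include.
Optimal diet: small mussels, winkles, dogwhelks, cockles — 4 of 4 types.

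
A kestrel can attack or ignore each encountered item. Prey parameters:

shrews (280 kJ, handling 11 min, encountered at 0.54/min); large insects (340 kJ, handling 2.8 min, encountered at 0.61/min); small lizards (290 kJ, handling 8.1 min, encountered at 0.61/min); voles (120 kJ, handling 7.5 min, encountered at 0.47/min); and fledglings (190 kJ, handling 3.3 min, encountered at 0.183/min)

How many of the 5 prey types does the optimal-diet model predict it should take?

1

E/h in descending order: large insects 121, fledglings 57.6, small lizards 35.8, shrews 25.5, voles 16 kJ/min. The optimal diet is the largest prefix of this list for which every included type satisfies E_i/h_i > R on the types above it.
Rate on top 1: 76.59. fledglings: 57.6 < 76.59 → exclude; stop.
Optimal diet: large insects — 1 of 5 types.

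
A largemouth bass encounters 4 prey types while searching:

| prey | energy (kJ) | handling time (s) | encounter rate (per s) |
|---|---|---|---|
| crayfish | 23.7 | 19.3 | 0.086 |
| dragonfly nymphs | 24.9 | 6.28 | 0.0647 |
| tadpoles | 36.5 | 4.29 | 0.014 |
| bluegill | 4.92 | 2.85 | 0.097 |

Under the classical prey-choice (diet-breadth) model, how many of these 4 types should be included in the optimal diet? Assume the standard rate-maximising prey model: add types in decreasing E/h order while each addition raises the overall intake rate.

3

Rank by E/h (kJ/s): tadpoles 8.51, dragonfly nymphs 3.96, bluegill 1.73, crayfish 1.23. Include each in turn until the next type's E/h falls below the running intake rate.
Rate on top 1: 0.482. dragonfly nymphs: 3.96 > 0.482 → include.
Rate on top 2: 1.447. bluegill: 1.73 > 1.447 → include.
Rate on top 3: 1.491. crayfish: 1.23 < 1.491 → exclude; stop.
Optimal diet: tadpoles, dragonfly nymphs, bluegill — 3 of 4 types.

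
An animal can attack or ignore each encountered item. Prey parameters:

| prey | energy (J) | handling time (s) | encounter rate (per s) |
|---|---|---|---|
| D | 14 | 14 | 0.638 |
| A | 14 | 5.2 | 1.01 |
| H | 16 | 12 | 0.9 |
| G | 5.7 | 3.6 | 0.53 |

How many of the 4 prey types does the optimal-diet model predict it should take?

1

Profitabilities (E/h, J/s): A 2.69, G 1.58, H 1.33, D 1. Add prey in this order while the next type's profitability exceeds the intake rate on those already taken.
Rate on top 1: 2.262. G: 1.58 < 2.262 → exclude; stop.
Optimal diet: A — 1 of 4 types.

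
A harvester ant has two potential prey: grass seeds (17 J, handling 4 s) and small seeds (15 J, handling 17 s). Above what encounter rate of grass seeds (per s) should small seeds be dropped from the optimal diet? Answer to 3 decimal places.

The zero-one rule: include small seeds iff E₂/h₂ > λE₁/(1+λh₁). Equality gives the switch point.
λE₁h₂ = E₂ + λE₂h₁ ⇒ λ = E₂/(E₁h₂ − E₂h₁) = 15/(289 − 60) = 0.0655 per s.

0.066 per s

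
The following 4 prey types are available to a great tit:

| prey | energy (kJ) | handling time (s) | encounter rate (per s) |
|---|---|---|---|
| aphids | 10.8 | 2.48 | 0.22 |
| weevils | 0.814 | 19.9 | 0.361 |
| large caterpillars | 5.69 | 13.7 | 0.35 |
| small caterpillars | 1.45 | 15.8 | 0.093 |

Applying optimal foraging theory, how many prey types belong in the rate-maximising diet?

1

Rank by E/h (kJ/s): aphids 4.35, large caterpillars 0.415, small caterpillars 0.0918, weevils 0.0409. Include each in turn until the next type's E/h falls below the running intake rate.
Rate on top 1: 1.537. large caterpillars: 0.415 < 1.537 → exclude; stop.
Optimal diet: aphids — 1 of 4 types.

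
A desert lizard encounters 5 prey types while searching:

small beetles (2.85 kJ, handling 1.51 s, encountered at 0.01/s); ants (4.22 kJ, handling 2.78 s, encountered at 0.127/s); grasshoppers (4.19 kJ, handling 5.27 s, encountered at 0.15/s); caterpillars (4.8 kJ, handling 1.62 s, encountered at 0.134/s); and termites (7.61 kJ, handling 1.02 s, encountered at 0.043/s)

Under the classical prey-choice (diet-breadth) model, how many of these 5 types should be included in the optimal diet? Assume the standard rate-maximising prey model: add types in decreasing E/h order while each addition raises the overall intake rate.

4

Rank by E/h (kJ/s): termites 7.46, caterpillars 2.96, small beetles 1.89, ants 1.52, grasshoppers 0.795. Include each in turn until the next type's E/h falls below the running intake rate.
Rate on top 1: 0.3135. caterpillars: 2.96 > 0.3135 → include.
Rate on top 2: 0.7696. small beetles: 1.89 > 0.7696 → include.
Rate on top 3: 0.7828. ants: 1.52 > 0.7828 → include.
Rate on top 4: 0.9422. grasshoppers: 0.795 < 0.9422 → exclude; stop.
Optimal diet: termites, caterpillars, small beetles, ants — 4 of 5 types.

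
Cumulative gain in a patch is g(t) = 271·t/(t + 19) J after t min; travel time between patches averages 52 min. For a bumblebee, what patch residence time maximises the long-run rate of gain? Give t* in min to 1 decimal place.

31.4 min

Optimal t* satisfies g'(t*) = g(t*)/(T + t*).
g'(t) = 271·19/(t + 19)². Setting 271·19/(t+19)² = 271t/[(t+19)(52+t)] gives 19(52+t) = t(t+19), so t² = 19×52 = 988.
t* = √988 = 31.43 min.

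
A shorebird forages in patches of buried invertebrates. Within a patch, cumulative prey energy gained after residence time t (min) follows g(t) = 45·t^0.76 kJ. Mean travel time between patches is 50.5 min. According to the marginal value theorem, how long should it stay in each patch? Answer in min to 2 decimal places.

159.92 min

Optimal t* satisfies g'(t*) = g(t*)/(T + t*).
g'(t) = 0.76·45·t^-0.24. Setting 0.76·45·t^-0.24 = 45·t^0.76/(50.5+t) gives 0.76(50.5+t) = t, so 0.24·t = 0.76×50.5.
t* = 0.76×50.5/0.24 = 159.9 min.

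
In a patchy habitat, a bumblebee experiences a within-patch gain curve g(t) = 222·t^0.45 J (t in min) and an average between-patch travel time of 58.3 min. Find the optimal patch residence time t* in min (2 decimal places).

47.70 min

By the marginal value theorem, leave when the instantaneous gain rate g'(t) equals the habitat-wide average g(t)/(T + t).
g'(t) = 0.45·222·t^-0.55. Setting 0.45·222·t^-0.55 = 222·t^0.45/(58.3+t) gives 0.45(58.3+t) = t, so 0.55·t = 0.45×58.3.
t* = 0.45×58.3/0.55 = 47.7 min.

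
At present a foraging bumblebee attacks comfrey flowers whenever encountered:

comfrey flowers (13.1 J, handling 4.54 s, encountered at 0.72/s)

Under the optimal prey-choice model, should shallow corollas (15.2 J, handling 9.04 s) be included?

Intake rate on the current diet: R = (0.72×13.1) / (1 + 0.72×4.54) = 9.432/4.269 = 2.21 J/s.
shallow corollas: E/h = 15.2/9.04 = 1.681 J/s.
Since 1.681 < R, time spent handling shallow corollas is better spent searching.

No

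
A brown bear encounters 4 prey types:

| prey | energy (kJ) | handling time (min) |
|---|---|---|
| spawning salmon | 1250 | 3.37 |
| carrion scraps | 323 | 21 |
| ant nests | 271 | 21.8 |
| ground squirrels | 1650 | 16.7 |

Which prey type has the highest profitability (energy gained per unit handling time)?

In descending order of E/h:
spawning salmon: 1250/3.37 = 371 kJ/min
ground squirrels: 1650/16.7 = 98.8 kJ/min
carrion scraps: 323/21 = 15.4 kJ/min
ant nests: 271/21.8 = 12.4 kJ/min

spawning salmon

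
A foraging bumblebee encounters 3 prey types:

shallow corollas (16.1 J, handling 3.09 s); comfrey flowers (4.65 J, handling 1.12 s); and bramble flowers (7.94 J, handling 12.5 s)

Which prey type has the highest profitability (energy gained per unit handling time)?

Profitability E/h (J/s): shallow corollas = 16.1/3.09 = 5.21, comfrey flowers = 4.65/1.12 = 4.15, bramble flowers = 7.94/12.5 = 0.635.
Ranked: shallow corollas > comfrey flowers > bramble flowers.

shallow corollas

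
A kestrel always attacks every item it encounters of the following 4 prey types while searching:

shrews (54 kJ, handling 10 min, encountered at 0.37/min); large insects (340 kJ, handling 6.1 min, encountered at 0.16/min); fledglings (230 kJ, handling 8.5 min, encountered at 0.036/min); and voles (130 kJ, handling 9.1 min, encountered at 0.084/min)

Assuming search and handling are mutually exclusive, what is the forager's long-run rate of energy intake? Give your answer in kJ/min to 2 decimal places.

13.87 kJ/min

R = (0.37×54 + 0.16×340 + 0.036×230 + 0.084×130) / (1 + 0.37×10 + 0.16×6.1 + 0.036×8.5 + 0.084×9.1) = 93.58/6.746 = 13.87 kJ/min.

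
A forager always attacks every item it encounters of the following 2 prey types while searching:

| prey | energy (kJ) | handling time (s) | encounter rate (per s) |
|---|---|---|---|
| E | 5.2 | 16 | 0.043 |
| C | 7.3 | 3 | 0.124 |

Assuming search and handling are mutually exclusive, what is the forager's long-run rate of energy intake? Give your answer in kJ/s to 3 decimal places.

0.548 kJ/s

R = (0.043×5.2 + 0.124×7.3) / (1 + 0.043×16 + 0.124×3) = 1.129/2.06 = 0.548 kJ/s.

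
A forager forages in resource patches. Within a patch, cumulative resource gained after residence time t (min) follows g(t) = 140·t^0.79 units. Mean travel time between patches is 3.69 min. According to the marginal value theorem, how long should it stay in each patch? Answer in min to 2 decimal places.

13.88 min

By the marginal value theorem, leave when the instantaneous gain rate g'(t) equals the habitat-wide average g(t)/(T + t).
g'(t) = 0.79·140·t^-0.21. Setting 0.79·140·t^-0.21 = 140·t^0.79/(3.69+t) gives 0.79(3.69+t) = t, so 0.21·t = 0.79×3.69.
t* = 0.79×3.69/0.21 = 13.88 min.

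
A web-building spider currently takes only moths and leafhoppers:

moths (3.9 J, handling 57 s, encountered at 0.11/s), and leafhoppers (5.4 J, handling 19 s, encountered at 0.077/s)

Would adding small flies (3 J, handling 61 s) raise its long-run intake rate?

No

Current rate: (0.11×3.9 + 0.077×5.4)/(1 + 0.11×57 + 0.077×19) = 0.09674 J/s.
small flies: E/h = 3/61 = 0.04918 J/s.
0.04918 < 0.09674, so adding small flies would lower the average — exclude it.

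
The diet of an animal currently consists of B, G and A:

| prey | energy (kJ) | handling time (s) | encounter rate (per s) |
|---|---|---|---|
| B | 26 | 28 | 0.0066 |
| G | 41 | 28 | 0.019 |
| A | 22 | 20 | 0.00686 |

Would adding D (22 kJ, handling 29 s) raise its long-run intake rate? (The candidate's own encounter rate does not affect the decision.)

On B, G and A alone, R = ΣλE/(1+Σλh) = 1.102/1.854 = 0.5941 kJ/s.
Profitability of D: 22/29 = 0.7586 kJ/s.
Since 0.7586 > R, including D increases the long-run rate.

Yes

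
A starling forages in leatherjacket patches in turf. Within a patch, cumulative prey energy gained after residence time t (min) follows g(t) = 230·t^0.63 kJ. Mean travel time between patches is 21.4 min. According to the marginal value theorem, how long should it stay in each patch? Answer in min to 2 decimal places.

36.44 min

Optimal t* satisfies g'(t*) = g(t*)/(T + t*).
g'(t) = 0.63·230·t^-0.37. Setting 0.63·230·t^-0.37 = 230·t^0.63/(21.4+t) gives 0.63(21.4+t) = t, so 0.37·t = 0.63×21.4.
t* = 0.63×21.4/0.37 = 36.44 min.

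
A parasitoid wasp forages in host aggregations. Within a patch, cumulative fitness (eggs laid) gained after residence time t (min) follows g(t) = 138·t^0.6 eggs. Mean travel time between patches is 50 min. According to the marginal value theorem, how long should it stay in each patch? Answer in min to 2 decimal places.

By the marginal value theorem, leave when the instantaneous gain rate g'(t) equals the habitat-wide average g(t)/(T + t).
g'(t) = 0.6·138·t^-0.4. Setting 0.6·138·t^-0.4 = 138·t^0.6/(50+t) gives 0.6(50+t) = t, so 0.40·t = 0.6×50.
t* = 0.6×50/0.40 = 75 min.

75.00 min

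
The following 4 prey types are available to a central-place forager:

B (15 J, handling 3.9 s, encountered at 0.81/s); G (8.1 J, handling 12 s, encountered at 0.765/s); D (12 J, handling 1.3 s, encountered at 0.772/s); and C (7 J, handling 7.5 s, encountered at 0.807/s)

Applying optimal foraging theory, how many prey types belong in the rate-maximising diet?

1

E/h in descending order: D 9.23, B 3.85, C 0.933, G 0.675 J/s. The optimal diet is the largest prefix of this list for which every included type satisfies E_i/h_i > R on the types above it.
Rate on top 1: 4.624. B: 3.85 < 4.624 → exclude; stop.
Optimal diet: D — 1 of 4 types.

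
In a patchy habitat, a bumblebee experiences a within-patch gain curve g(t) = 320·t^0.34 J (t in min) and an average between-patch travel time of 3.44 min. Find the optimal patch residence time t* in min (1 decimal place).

By the marginal value theorem, leave when the instantaneous gain rate g'(t) equals the habitat-wide average g(t)/(T + t).
g'(t) = 0.34·320·t^-0.66. Setting 0.34·320·t^-0.66 = 320·t^0.34/(3.44+t) gives 0.34(3.44+t) = t, so 0.66·t = 0.34×3.44.
t* = 0.34×3.44/0.66 = 1.772 min.

1.8 min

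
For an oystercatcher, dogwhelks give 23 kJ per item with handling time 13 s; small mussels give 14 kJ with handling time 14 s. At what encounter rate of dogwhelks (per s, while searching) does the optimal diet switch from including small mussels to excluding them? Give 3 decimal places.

At the threshold, the rate on dogwhelks alone equals the profitability of small mussels: λ·23/(1 + λ·13) = 14/14 = 1.
Rearranging, λ(23 − 1×13) = 1, so λ = 1/10 = 0.1 per s.

0.100 per s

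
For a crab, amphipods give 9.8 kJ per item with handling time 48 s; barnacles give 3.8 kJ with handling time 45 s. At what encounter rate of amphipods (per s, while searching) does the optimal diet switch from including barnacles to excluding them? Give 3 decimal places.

0.015 per s

At the threshold, the rate on amphipods alone equals the profitability of barnacles: λ·9.8/(1 + λ·48) = 3.8/45 = 0.08444.
Rearranging, λ(9.8 − 0.08444×48) = 0.08444, so λ = 0.08444/5.747 = 0.01469 per s.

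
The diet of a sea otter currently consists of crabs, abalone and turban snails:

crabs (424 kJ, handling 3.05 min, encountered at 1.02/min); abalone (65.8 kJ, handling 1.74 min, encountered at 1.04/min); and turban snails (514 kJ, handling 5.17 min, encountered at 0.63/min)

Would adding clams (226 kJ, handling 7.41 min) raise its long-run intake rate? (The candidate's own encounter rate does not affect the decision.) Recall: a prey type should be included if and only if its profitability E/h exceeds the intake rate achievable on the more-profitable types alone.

Current rate: (1.02×424 + 1.04×65.8 + 0.63×514)/(1 + 1.02×3.05 + 1.04×1.74 + 0.63×5.17) = 89.86 kJ/min.
Profitability of clams: 226/7.41 = 30.5 kJ/min.
Since 30.5 < R, time spent handling clams is better spent searching.

No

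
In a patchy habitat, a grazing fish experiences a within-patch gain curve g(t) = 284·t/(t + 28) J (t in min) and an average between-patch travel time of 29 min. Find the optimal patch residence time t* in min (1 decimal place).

28.5 min

Maximise g(t)/(T+t): set derivative to zero → g'(t)(T+t) = g(t).
g'(t) = 284·28/(t + 28)². Setting 284·28/(t+28)² = 284t/[(t+28)(29+t)] gives 28(29+t) = t(t+28), so t² = 28×29 = 812.
t* = √812 = 28.5 min.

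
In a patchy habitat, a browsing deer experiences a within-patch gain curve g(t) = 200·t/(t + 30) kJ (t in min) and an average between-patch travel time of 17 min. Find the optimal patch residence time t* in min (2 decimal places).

22.58 min

Maximise g(t)/(T+t): set derivative to zero → g'(t)(T+t) = g(t).
g'(t) = 200·30/(t + 30)². Setting 200·30/(t+30)² = 200t/[(t+30)(17+t)] gives 30(17+t) = t(t+30), so t² = 30×17 = 510.
t* = √510 = 22.58 min.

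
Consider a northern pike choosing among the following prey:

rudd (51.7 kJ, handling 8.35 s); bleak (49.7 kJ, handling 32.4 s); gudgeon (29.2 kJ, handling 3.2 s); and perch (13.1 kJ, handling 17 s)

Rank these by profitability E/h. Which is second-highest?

Profitability E/h (kJ/s): rudd = 51.7/8.35 = 6.19, bleak = 49.7/32.4 = 1.53, gudgeon = 29.2/3.2 = 9.12, perch = 13.1/17 = 0.771.
Ranked: gudgeon > rudd > bleak > perch.

rudd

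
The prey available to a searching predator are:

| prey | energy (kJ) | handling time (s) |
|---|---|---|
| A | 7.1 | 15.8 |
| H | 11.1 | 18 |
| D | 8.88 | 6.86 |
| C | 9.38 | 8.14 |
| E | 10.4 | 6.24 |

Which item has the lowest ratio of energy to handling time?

A

In descending order of E/h:
E: 10.4/6.24 = 1.67 kJ/s
D: 8.88/6.86 = 1.29 kJ/s
C: 9.38/8.14 = 1.15 kJ/s
H: 11.1/18 = 0.617 kJ/s
A: 7.1/15.8 = 0.449 kJ/s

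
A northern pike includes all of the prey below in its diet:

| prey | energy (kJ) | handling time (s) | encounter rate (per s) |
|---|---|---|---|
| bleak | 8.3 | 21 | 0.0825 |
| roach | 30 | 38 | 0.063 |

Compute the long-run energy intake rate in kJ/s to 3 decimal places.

R = Σλ_iE_i / (1 + Σλ_ih_i)
Numerator: 0.0825×8.3 + 0.063×30 = 2.575
Denominator: 1 + 0.0825×21 + 0.063×38 = 5.127
R = 2.575/5.127 = 0.5022 kJ/s

0.502 kJ/s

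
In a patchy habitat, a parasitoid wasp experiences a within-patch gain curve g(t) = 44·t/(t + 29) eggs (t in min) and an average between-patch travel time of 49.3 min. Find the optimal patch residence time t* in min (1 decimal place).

Optimal t* satisfies g'(t*) = g(t*)/(T + t*).
g'(t) = 44·29/(t + 29)². Setting 44·29/(t+29)² = 44t/[(t+29)(49.3+t)] gives 29(49.3+t) = t(t+29), so t² = 29×49.3 = 1430.
t* = √1430 = 37.81 min.

37.8 min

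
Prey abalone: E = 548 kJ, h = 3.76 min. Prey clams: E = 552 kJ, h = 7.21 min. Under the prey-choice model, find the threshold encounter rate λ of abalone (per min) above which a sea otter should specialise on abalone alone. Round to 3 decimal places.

0.294 per min

Drop clams once their profitability E₂/h₂ falls below the rate achievable on abalone alone: E₂/h₂ = λE₁/(1 + λh₁).
Solve for λ: λE₁h₂ = E₂(1 + λh₁) → λ(E₁h₂ − E₂h₁) = E₂ → λ = E₂/(E₁h₂ − E₂h₁).
λ = 552/(548×7.21 − 552×3.76) = 552/1876 = 0.2943 per min.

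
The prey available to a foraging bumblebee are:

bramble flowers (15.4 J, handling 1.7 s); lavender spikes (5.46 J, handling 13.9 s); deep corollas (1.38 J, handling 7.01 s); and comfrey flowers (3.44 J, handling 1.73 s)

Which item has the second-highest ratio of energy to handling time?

Profitability E/h (J/s): bramble flowers = 15.4/1.7 = 9.06, lavender spikes = 5.46/13.9 = 0.393, deep corollas = 1.38/7.01 = 0.197, comfrey flowers = 3.44/1.73 = 1.99.
Ranked: bramble flowers > comfrey flowers > lavender spikes > deep corollas.

comfrey flowers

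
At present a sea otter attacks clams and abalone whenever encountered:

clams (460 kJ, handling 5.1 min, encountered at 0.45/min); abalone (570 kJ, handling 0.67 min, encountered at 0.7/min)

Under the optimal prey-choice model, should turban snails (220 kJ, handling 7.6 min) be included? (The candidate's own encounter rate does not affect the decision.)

No

On clams and abalone alone, R = ΣλE/(1+Σλh) = 606/3.764 = 161 kJ/min.
turban snails: E/h = 220/7.6 = 28.95 kJ/min.
28.95 < 161, so adding turban snails would lower the average — exclude it.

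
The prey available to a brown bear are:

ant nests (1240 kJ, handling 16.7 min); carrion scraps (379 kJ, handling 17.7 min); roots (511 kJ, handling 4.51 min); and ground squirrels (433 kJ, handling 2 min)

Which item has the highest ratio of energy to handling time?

ground squirrels

Profitability E/h (kJ/min): ant nests = 1240/16.7 = 74.3, carrion scraps = 379/17.7 = 21.4, roots = 511/4.51 = 113, ground squirrels = 433/2 = 216.
Ranked: ground squirrels > roots > ant nests > carrion scraps.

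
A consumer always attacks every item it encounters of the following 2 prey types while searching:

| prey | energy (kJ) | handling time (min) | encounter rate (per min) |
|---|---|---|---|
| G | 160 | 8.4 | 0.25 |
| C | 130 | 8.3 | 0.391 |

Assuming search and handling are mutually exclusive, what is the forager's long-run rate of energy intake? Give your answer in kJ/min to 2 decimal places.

14.31 kJ/min

Energy encountered per unit search time: 0.25×160 + 0.391×130 = 90.83 kJ/min.
Handling time per unit search time: 0.25×8.4 + 0.391×8.3 = 5.345.
Rate = 90.83/(1 + 5.345) = 14.31 kJ/min.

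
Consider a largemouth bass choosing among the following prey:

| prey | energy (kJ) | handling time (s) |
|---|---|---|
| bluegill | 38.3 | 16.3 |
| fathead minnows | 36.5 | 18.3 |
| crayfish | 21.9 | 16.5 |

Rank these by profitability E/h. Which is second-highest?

fathead minnows

Profitability E/h (kJ/s): bluegill = 38.3/16.3 = 2.35, fathead minnows = 36.5/18.3 = 1.99, crayfish = 21.9/16.5 = 1.33.
Ranked: bluegill > fathead minnows > crayfish.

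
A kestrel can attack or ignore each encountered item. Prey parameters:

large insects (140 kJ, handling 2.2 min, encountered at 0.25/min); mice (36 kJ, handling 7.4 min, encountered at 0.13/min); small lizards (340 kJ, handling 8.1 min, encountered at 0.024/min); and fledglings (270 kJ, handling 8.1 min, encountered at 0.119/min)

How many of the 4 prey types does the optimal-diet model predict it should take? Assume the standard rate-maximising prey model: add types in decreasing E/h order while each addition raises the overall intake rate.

3

E/h in descending order: large insects 63.6, small lizards 42, fledglings 33.3, mice 4.86 kJ/min. The optimal diet is the largest prefix of this list for which every included type satisfies E_i/h_i > R on the types above it.
Rate on top 1: 22.58. small lizards: 42 > 22.58 → include.
Rate on top 2: 24.74. fledglings: 33.3 > 24.74 → include.
Rate on top 3: 27.8. mice: 4.86 < 27.8 → exclude; stop.
Optimal diet: large insects, small lizards, fledglings — 3 of 4 types.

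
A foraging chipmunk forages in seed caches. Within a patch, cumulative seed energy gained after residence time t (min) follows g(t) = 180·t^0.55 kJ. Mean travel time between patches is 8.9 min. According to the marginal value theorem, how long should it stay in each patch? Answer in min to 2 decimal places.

Maximise g(t)/(T+t): set derivative to zero → g'(t)(T+t) = g(t).
g'(t) = 0.55·180·t^-0.45. Setting 0.55·180·t^-0.45 = 180·t^0.55/(8.9+t) gives 0.55(8.9+t) = t, so 0.45·t = 0.55×8.9.
t* = 0.55×8.9/0.45 = 10.88 min.

10.88 min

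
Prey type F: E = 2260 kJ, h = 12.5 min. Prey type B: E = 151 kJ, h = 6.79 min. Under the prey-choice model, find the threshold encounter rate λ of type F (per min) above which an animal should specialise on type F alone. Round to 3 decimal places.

0.011 per min

The zero-one rule: include type B iff E₂/h₂ > λE₁/(1+λh₁). Equality gives the switch point.
λE₁h₂ = E₂ + λE₂h₁ ⇒ λ = E₂/(E₁h₂ − E₂h₁) = 151/(1.535e+04 − 1888) = 0.01122 per min.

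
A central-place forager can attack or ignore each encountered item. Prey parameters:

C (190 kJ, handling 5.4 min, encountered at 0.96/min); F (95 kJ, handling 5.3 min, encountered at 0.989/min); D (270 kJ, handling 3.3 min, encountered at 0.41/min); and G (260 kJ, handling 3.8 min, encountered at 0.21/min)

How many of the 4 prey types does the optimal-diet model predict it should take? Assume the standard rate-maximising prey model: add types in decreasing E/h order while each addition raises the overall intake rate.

E/h in descending order: D 81.8, G 68.4, C 35.2, F 17.9 kJ/min. The optimal diet is the largest prefix of this list for which every included type satisfies E_i/h_i > R on the types above it.
Rate on top 1: 47.05. G: 68.4 > 47.05 → include.
Rate on top 2: 52.46. C: 35.2 < 52.46 → exclude; stop.
Optimal diet: D, G — 2 of 4 types.

2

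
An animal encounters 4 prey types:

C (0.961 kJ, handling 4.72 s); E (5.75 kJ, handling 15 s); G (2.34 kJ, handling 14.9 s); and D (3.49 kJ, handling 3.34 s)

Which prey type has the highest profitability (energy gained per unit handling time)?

Profitability E/h (kJ/s): C = 0.961/4.72 = 0.204, E = 5.75/15 = 0.383, G = 2.34/14.9 = 0.157, D = 3.49/3.34 = 1.04.
Ranked: D > E > C > G.

D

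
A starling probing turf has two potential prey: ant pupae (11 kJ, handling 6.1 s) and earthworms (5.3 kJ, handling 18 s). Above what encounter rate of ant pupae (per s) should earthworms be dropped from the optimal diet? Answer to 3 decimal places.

Drop earthworms once their profitability E₂/h₂ falls below the rate achievable on ant pupae alone: E₂/h₂ = λE₁/(1 + λh₁).
Solve for λ: λE₁h₂ = E₂(1 + λh₁) → λ(E₁h₂ − E₂h₁) = E₂ → λ = E₂/(E₁h₂ − E₂h₁).
λ = 5.3/(11×18 − 5.3×6.1) = 5.3/165.7 = 0.03199 per s.

0.032 per s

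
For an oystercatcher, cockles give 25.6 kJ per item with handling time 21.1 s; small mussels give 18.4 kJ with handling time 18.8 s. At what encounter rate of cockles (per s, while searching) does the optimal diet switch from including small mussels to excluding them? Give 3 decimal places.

0.198 per s

Drop small mussels once their profitability E₂/h₂ falls below the rate achievable on cockles alone: E₂/h₂ = λE₁/(1 + λh₁).
Solve for λ: λE₁h₂ = E₂(1 + λh₁) → λ(E₁h₂ − E₂h₁) = E₂ → λ = E₂/(E₁h₂ − E₂h₁).
λ = 18.4/(25.6×18.8 − 18.4×21.1) = 18.4/93.04 = 0.1978 per s.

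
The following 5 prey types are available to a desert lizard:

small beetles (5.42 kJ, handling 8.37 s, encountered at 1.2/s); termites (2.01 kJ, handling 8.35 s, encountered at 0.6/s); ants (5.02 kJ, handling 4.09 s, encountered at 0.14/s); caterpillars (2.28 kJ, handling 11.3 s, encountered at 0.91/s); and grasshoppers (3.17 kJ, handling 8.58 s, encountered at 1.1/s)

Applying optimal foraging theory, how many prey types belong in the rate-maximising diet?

2

Rank by E/h (kJ/s): ants 1.23, small beetles 0.648, grasshoppers 0.369, termites 0.241, caterpillars 0.202. Include each in turn until the next type's E/h falls below the running intake rate.
Rate on top 1: 0.4469. small beetles: 0.648 > 0.4469 → include.
Rate on top 2: 0.6204. grasshoppers: 0.369 < 0.6204 → exclude; stop.
Optimal diet: ants, small beetles — 2 of 5 types.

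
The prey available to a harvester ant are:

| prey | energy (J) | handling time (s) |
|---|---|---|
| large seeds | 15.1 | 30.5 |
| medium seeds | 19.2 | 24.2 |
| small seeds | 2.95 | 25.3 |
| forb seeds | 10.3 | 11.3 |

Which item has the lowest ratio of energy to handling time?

Profitability E/h (J/s): large seeds = 15.1/30.5 = 0.495, medium seeds = 19.2/24.2 = 0.793, small seeds = 2.95/25.3 = 0.117, forb seeds = 10.3/11.3 = 0.912.
Ranked: forb seeds > medium seeds > large seeds > small seeds.

small seeds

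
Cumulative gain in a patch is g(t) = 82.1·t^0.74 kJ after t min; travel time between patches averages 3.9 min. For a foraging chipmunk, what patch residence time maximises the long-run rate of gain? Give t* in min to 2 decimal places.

11.10 min

By the marginal value theorem, leave when the instantaneous gain rate g'(t) equals the habitat-wide average g(t)/(T + t).
g'(t) = 0.74·82.1·t^-0.26. Setting 0.74·82.1·t^-0.26 = 82.1·t^0.74/(3.9+t) gives 0.74(3.9+t) = t, so 0.26·t = 0.74×3.9.
t* = 0.74×3.9/0.26 = 11.1 min.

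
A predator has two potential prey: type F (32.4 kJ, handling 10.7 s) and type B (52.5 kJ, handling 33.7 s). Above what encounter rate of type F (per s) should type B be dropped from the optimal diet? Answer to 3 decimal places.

0.099 per s

The zero-one rule: include type B iff E₂/h₂ > λE₁/(1+λh₁). Equality gives the switch point.
λE₁h₂ = E₂ + λE₂h₁ ⇒ λ = E₂/(E₁h₂ − E₂h₁) = 52.5/(1092 − 561.8) = 0.09903 per s.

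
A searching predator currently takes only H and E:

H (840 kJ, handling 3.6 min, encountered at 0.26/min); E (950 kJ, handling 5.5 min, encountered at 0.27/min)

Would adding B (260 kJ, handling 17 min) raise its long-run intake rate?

No

Current rate: (0.26×840 + 0.27×950)/(1 + 0.26×3.6 + 0.27×5.5) = 138.8 kJ/min.
B: E/h = 260/17 = 15.29 kJ/min.
Since 15.29 < R, time spent handling B is better spent searching.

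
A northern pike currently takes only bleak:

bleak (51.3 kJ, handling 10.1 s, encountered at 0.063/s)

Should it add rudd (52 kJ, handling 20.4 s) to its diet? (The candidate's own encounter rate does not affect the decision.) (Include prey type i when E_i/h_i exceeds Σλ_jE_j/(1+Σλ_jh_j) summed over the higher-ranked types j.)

Yes

Intake rate on the current diet: R = (0.063×51.3) / (1 + 0.063×10.1) = 3.232/1.636 = 1.975 kJ/s.
Profitability of rudd: 52/20.4 = 2.549 kJ/s.
Since 2.549 > R, including rudd increases the long-run rate.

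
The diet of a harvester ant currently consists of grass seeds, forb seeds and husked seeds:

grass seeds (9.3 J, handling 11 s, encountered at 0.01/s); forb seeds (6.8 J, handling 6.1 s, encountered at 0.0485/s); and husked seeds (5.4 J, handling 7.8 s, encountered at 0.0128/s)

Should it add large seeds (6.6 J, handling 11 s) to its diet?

Current rate: (0.01×9.3 + 0.0485×6.8 + 0.0128×5.4)/(1 + 0.01×11 + 0.0485×6.1 + 0.0128×7.8) = 0.3267 J/s.
Profitability of large seeds: 6.6/11 = 0.6 J/s.
0.6 > 0.3267, so adding large seeds raises the average — include it.

Yes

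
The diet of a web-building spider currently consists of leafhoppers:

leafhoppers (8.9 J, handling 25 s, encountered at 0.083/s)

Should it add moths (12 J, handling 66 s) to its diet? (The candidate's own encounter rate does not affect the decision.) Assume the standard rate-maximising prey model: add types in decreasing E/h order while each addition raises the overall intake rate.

No

On leafhoppers alone, R = ΣλE/(1+Σλh) = 0.7387/3.075 = 0.2402 J/s.
moths: E/h = 12/66 = 0.1818 J/s.
0.1818 < 0.2402, so adding moths would lower the average — exclude it.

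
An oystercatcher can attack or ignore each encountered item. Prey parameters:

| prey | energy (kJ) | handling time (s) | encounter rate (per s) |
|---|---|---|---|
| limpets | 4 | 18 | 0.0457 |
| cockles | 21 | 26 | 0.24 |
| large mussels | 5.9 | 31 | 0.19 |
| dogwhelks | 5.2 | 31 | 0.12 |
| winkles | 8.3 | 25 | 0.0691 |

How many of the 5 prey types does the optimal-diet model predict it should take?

1

E/h in descending order: cockles 0.808, winkles 0.332, limpets 0.222, large mussels 0.19, dogwhelks 0.168 kJ/s. The optimal diet is the largest prefix of this list for which every included type satisfies E_i/h_i > R on the types above it.
Rate on top 1: 0.6961. winkles: 0.332 < 0.6961 → exclude; stop.
Optimal diet: cockles — 1 of 5 types.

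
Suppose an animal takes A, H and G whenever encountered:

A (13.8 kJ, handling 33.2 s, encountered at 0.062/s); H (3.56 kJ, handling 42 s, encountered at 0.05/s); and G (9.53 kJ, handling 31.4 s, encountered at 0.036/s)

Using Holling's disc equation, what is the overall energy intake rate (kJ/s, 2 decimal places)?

0.22 kJ/s

R = (0.062×13.8 + 0.05×3.56 + 0.036×9.53) / (1 + 0.062×33.2 + 0.05×42 + 0.036×31.4) = 1.377/6.289 = 0.2189 kJ/s.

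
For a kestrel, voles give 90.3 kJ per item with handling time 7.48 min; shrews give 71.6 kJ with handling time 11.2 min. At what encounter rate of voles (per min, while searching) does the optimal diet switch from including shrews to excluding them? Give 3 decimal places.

0.150 per min

The zero-one rule: include shrews iff E₂/h₂ > λE₁/(1+λh₁). Equality gives the switch point.
λE₁h₂ = E₂ + λE₂h₁ ⇒ λ = E₂/(E₁h₂ − E₂h₁) = 71.6/(1011 − 535.6) = 0.1505 per min.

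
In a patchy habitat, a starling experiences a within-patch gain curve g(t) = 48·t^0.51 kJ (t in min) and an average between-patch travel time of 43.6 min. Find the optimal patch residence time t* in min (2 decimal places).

Optimal t* satisfies g'(t*) = g(t*)/(T + t*).
g'(t) = 0.51·48·t^-0.49. Setting 0.51·48·t^-0.49 = 48·t^0.51/(43.6+t) gives 0.51(43.6+t) = t, so 0.49·t = 0.51×43.6.
t* = 0.51×43.6/0.49 = 45.38 min.

45.38 min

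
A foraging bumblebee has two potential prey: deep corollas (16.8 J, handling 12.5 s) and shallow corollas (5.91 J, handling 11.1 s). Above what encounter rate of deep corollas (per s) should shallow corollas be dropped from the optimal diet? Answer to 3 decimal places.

At the threshold, the rate on deep corollas alone equals the profitability of shallow corollas: λ·16.8/(1 + λ·12.5) = 5.91/11.1 = 0.5324.
Rearranging, λ(16.8 − 0.5324×12.5) = 0.5324, so λ = 0.5324/10.14 = 0.05248 per s.

0.052 per s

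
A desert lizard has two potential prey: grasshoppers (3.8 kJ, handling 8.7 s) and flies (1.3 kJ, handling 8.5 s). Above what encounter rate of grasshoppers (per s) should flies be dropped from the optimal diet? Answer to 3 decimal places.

The zero-one rule: include flies iff E₂/h₂ > λE₁/(1+λh₁). Equality gives the switch point.
λE₁h₂ = E₂ + λE₂h₁ ⇒ λ = E₂/(E₁h₂ − E₂h₁) = 1.3/(32.3 − 11.31) = 0.06193 per s.

0.062 per s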